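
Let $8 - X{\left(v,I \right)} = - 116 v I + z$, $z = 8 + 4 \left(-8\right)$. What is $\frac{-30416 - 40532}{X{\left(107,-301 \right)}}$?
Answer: $\frac{17737}{933995} \approx 0.01899$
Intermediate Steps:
$z = -24$ ($z = 8 - 32 = -24$)
$X{\left(v,I \right)} = 32 + 116 I v$ ($X{\left(v,I \right)} = 8 - \left(- 116 v I - 24\right) = 8 - \left(- 116 I v - 24\right) = 8 - \left(-24 - 116 I v\right) = 8 + \left(24 + 116 I v\right) = 32 + 116 I v$)
$\frac{-30416 - 40532}{X{\left(107,-301 \right)}} = \frac{-30416 - 40532}{32 + 116 \left(-301\right) 107} = - \frac{70948}{32 - 3736012} = - \frac{70948}{-3735980} = \left(-70948\right) \left(- \frac{1}{3735980}\right) = \frac{17737}{933995}$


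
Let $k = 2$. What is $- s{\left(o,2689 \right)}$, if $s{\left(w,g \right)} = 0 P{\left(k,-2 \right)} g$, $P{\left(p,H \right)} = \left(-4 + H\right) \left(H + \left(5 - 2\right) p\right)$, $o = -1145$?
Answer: $0$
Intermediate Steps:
$P{\left(p,H \right)} = \left(-4 + H\right) \left(H + 3 p\right)$
$s{\left(w,g \right)} = 0$ ($s{\left(w,g \right)} = 0 \left(\left(-2\right)^{2} - 24 - -8 + 3 \left(-2\right) 2\right) g = 0 \left(4 - 24 + 8 - 12\right) g = 0 \left(-24\right) g = 0 g = 0$)
$- s{\left(o,2689 \right)} = \left(-1\right) 0 = 0$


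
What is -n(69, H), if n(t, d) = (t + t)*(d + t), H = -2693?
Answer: 362112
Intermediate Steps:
n(t, d) = 2*t*(d + t) (n(t, d) = (2*t)*(d + t) = 2*t*(d + t))
-n(69, H) = -2*69*(-2693 + 69) = -2*69*(-2624) = -1*(-362112) = 362112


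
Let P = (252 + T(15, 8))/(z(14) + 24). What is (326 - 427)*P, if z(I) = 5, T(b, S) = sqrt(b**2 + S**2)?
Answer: -27169/29 ≈ -936.86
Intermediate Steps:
T(b, S) = sqrt(S**2 + b**2)
P = 269/29 (P = (252 + sqrt(8**2 + 15**2))/(5 + 24) = (252 + sqrt(64 + 225))/29 = (252 + sqrt(289))*(1/29) = (252 + 17)*(1/29) = 269*(1/29) = 269/29 ≈ 9.2759)
(326 - 427)*P = (326 - 427)*(269/29) = -101*269/29 = -27169/29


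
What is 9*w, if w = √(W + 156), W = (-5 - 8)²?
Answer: 45*√13 ≈ 162.25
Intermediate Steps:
W = 169 (W = (-13)² = 169)
w = 5*√13 (w = √(169 + 156) = √325 = 5*√13 ≈ 18.028)
9*w = 9*(5*√13) = 45*√13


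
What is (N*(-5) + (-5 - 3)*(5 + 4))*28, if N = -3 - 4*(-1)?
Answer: -2156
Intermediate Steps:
N = 1 (N = -3 + 4 = 1)
(N*(-5) + (-5 - 3)*(5 + 4))*28 = (1*(-5) + (-5 - 3)*(5 + 4))*28 = (-5 - 8*9)*28 = (-5 - 72)*28 = -77*28 = -2156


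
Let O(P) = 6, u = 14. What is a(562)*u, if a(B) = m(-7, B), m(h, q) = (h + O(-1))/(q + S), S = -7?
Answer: -14/555 ≈ -0.025225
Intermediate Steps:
m(h, q) = (6 + h)/(-7 + q) (m(h, q) = (h + 6)/(q - 7) = (6 + h)/(-7 + q))
a(B) = -1/(-7 + B) (a(B) = (6 - 7)/(-7 + B) = -1/(-7 + B))
a(562)*u = -1/(-7 + 562)*14 = -1/555*14 = -14/555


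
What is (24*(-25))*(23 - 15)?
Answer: -4800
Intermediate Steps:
(24*(-25))*(23 - 15) = -600*8 = -4800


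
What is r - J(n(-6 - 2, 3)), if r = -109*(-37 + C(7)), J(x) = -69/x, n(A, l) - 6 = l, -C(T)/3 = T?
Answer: 18989/3 ≈ 6329.7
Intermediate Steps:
C(T) = -3*T
n(A, l) = 6 + l
r = 6322 (r = -109*(-37 - 3*7) = -109*(-37 - 21) = -109*(-58) = 6322)
r - J(n(-6 - 2, 3)) = 6322 - (-69)/(6 + 3) = 6322 - (-69)/9 = 6322 - 1*(-23/3) = 6322 + 23/3 = 18989/3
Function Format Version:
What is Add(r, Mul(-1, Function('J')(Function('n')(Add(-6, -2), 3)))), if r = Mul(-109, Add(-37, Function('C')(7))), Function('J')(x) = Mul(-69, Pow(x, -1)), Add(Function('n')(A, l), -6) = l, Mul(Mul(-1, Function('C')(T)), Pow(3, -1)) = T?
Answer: Rational(18989, 3) ≈ 6329.7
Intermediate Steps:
Function('C')(T) = Mul(-3, T)
Function('n')(A, l) = Add(6, l)
r = 6322 (r = Mul(-109, Add(-37, Mul(-3, 7))) = Mul(-109, Add(-37, -21)) = Mul(-109, -58) = 6322)
Add(r, Mul(-1, Function('J')(Function('n')(Add(-6, -2), 3)))) = Add(6322, Mul(-1, Mul(-69, Pow(Add(6, 3), -1)))) = Add(6322, Mul(-1, Mul(-69, Pow(9, -1)))) = Add(6322, Mul(-1, Mul(-69, Rational(1, 9)))) = Add(6322, Mul(-1, Rational(-23, 3))) = Add(6322, Rational(23, 3)) = Rational(18989, 3)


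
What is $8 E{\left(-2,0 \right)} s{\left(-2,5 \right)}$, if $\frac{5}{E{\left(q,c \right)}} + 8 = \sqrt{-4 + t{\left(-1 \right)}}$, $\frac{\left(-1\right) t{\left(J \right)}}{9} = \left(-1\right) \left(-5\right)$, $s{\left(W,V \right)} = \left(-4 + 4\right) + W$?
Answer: $\frac{640}{113} + \frac{560 i}{113} \approx 5.6637 + 4.9557 i$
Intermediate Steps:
$s{\left(W,V \right)} = W$ ($s{\left(W,V \right)} = 0 + W = W$)
$t{\left(J \right)} = -45$ ($t{\left(J \right)} = - 9 \left(\left(-1\right) \left(-5\right)\right) = \left(-9\right) 5 = -45$)
$E{\left(q,c \right)} = \frac{5 \left(-8 - 7 i\right)}{113}$ ($E{\left(q,c \right)} = \frac{5}{-8 + \sqrt{-4 - 45}} = \frac{5}{-8 + \sqrt{-49}} = \frac{5}{-8 + 7 i} = 5 \frac{-8 - 7 i}{113} = \frac{5 \left(-8 - 7 i\right)}{113}$)
$8 E{\left(-2,0 \right)} s{\left(-2,5 \right)} = 8 \left(- \frac{40}{113} - \frac{35 i}{113}\right) \left(-2\right) = \left(- \frac{320}{113} - \frac{280 i}{113}\right) \left(-2\right) = \frac{640}{113} + \frac{560 i}{113}$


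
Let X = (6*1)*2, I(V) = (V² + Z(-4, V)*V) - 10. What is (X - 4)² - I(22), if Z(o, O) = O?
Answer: -894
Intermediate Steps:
I(V) = -10 + 2*V² (I(V) = (V² + V*V) - 10 = (V² + V²) - 10 = 2*V² - 10 = -10 + 2*V²)
X = 12 (X = 6*2 = 12)
(X - 4)² - I(22) = (12 - 4)² - (-10 + 2*22²) = 8² - (-10 + 2*484) = 64 - (-10 + 968) = 64 - 1*958 = 64 - 958 = -894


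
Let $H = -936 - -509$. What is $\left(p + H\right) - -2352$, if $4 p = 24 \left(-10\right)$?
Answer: $1865$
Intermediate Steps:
$p = -60$ ($p = \frac{24 \left(-10\right)}{4} = \frac{1}{4} \left(-240\right) = -60$)
$H = -427$ ($H = -936 + 509 = -427$)
$\left(p + H\right) - -2352 = \left(-60 - 427\right) - -2352 = -487 + 2352 = 1865$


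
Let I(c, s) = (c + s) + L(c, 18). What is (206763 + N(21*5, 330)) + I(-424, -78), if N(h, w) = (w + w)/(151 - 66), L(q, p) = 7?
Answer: 3506688/17 ≈ 2.0628e+5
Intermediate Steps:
I(c, s) = 7 + c + s (I(c, s) = (c + s) + 7 = 7 + c + s)
N(h, w) = 2*w/85 (N(h, w) = (2*w)/85 = (2*w)*(1/85) = 2*w/85)
(206763 + N(21*5, 330)) + I(-424, -78) = (206763 + (2/85)*330) + (7 - 424 - 78) = (206763 + 132/17) - 495 = 3515103/17 - 495 = 3506688/17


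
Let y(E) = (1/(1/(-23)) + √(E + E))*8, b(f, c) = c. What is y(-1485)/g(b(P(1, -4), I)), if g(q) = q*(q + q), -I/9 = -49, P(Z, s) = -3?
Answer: -92/194481 + 4*I*√330/64827 ≈ -0.00047305 + 0.0011209*I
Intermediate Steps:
I = 441 (I = -9*(-49) = 441)
g(q) = 2*q² (g(q) = q*(2*q) = 2*q²)
y(E) = -184 + 8*√2*√E (y(E) = (1/(-1/23) + √(2*E))*8 = (-23 + √2*√E)*8 = -184 + 8*√2*√E)
y(-1485)/g(b(P(1, -4), I)) = (-184 + 8*√2*√(-1485))/((2*441²)) = (-184 + 8*√2*(3*I*√165))/((2*194481)) = (-184 + 24*I*√330)/388962 = (-184 + 24*I*√330)*(1/388962) = -92/194481 + 4*I*√330/64827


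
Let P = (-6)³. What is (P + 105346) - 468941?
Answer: -363811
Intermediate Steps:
P = -216
(P + 105346) - 468941 = (-216 + 105346) - 468941 = 105130 - 468941 = -363811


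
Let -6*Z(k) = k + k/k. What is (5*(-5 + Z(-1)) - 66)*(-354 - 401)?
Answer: 68705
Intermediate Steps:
Z(k) = -⅙ - k/6 (Z(k) = -(k + k/k)/6 = -(k + 1)/6 = -(1 + k)/6 = -⅙ - k/6)
(5*(-5 + Z(-1)) - 66)*(-354 - 401) = (5*(-5 + (-⅙ - ⅙*(-1))) - 66)*(-354 - 401) = (5*(-5 + (-⅙ + ⅙)) - 66)*(-755) = (5*(-5 + 0) - 66)*(-755) = (5*(-5) - 66)*(-755) = (-25 - 66)*(-755) = -91*(-755) = 68705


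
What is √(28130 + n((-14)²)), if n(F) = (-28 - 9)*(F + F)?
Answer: 3*√1514 ≈ 116.73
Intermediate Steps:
n(F) = -74*F
√(28130 + n((-14)²)) = √(28130 - 74*(-14)²) = √(28130 - 74*196) = √(28130 - 14504) = √13626 = 3*√1514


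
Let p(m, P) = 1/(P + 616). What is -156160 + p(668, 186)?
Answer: -125240319/802 ≈ -1.5616e+5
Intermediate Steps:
p(m, P) = 1/(616 + P)
-156160 + p(668, 186) = -156160 + 1/(616 + 186) = -156160 + 1/802 = -125240319/802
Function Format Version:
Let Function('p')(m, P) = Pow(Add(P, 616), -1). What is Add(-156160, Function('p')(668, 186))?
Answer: Rational(-125240319, 802) ≈ -1.5616e+5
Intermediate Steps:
Function('p')(m, P) = Pow(Add(616, P), -1)
Add(-156160, Function('p')(668, 186)) = Add(-156160, Pow(Add(616, 186), -1)) = Add(-156160, Pow(802, -1)) = Add(-156160, Rational(1, 802)) = Rational(-125240319, 802)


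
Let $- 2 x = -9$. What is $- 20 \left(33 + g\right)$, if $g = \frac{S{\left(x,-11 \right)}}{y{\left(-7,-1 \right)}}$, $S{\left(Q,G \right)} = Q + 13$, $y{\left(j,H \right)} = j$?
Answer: $-610$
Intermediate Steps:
$x = \frac{9}{2}$ ($x = \left(- \frac{1}{2}\right) \left(-9\right) = \frac{9}{2} \approx 4.5$)
$S{\left(Q,G \right)} = 13 + Q$
$g = - \frac{5}{2}$ ($g = \frac{13 + \frac{9}{2}}{-7} = \frac{35}{2} \left(- \frac{1}{7}\right) = - \frac{5}{2} \approx -2.5$)
$- 20 \left(33 + g\right) = - 20 \left(33 - \frac{5}{2}\right) = \left(-20\right) \frac{61}{2} = -610$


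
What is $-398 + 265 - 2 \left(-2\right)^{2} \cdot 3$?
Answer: $-6758$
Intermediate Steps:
$-398 + 265 - 2 \left(-2\right)^{2} \cdot 3 = -398 + 265 \left(-2\right) 4 \cdot 3 = -398 + 265 \left(\left(-8\right) 3\right) = -398 + 265 \left(-24\right) = -398 - 6360 = -6758$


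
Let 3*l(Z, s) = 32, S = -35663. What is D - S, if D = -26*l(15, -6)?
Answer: 106157/3 ≈ 35386.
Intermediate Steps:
l(Z, s) = 32/3 (l(Z, s) = (⅓)*32 = 32/3)
D = -832/3 (D = -26*32/3 = -832/3 ≈ -277.33)
D - S = -832/3 - 1*(-35663) = -832/3 + 35663 = 106157/3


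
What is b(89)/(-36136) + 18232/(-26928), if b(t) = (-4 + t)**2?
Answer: -53336647/60816888 ≈ -0.87700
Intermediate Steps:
b(89)/(-36136) + 18232/(-26928) = (-4 + 89)**2/(-36136) + 18232/(-26928) = 85**2*(-1/36136) + 18232*(-1/26928) = 7225*(-1/36136) - 2279/3366 = -7225/36136 - 2279/3366 = -53336647/60816888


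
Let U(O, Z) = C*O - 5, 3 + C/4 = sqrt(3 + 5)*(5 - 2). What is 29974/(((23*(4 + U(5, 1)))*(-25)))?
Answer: -1828414/14420425 - 719376*sqrt(2)/2884085 ≈ -0.47954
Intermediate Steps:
C = -12 + 24*sqrt(2) (C = -12 + 4*(sqrt(3 + 5)*(5 - 2)) = -12 + 4*(sqrt(8)*3) = -12 + 4*((2*sqrt(2))*3) = -12 + 4*(6*sqrt(2)) = -12 + 24*sqrt(2) ≈ 21.941)
U(O, Z) = -5 + O*(-12 + 24*sqrt(2)) (U(O, Z) = (-12 + 24*sqrt(2))*O - 5 = O*(-12 + 24*sqrt(2)) - 5 = -5 + O*(-12 + 24*sqrt(2)))
29974/(((23*(4 + U(5, 1)))*(-25))) = 29974/(((23*(4 + (-5 - 12*5 + 24*5*sqrt(2))))*(-25))) = 29974/(((23*(4 + (-5 - 60 + 120*sqrt(2))))*(-25))) = 29974/(((23*(4 + (-65 + 120*sqrt(2))))*(-25))) = 29974/(((23*(-61 + 120*sqrt(2)))*(-25))) = 29974/(((-1403 + 2760*sqrt(2))*(-25))) = 29974/(35075 - 69000*sqrt(2))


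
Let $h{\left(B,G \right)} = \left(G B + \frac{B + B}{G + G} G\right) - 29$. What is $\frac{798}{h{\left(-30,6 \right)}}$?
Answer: $- \frac{798}{239} \approx -3.3389$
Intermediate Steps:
$h{\left(B,G \right)} = -29 + B + B G$ ($h{\left(B,G \right)} = \left(B G + \frac{2 B}{2 G} G\right) - 29 = \left(B G + 2 B \frac{1}{2 G} G\right) - 29 = \left(B G + \frac{B}{G} G\right) - 29 = \left(B G + B\right) - 29 = \left(B + B G\right) - 29 = -29 + B + B G$)
$\frac{798}{h{\left(-30,6 \right)}} = \frac{798}{-29 - 30 - 180} = \frac{798}{-239} = 798 \left(- \frac{1}{239}\right) = - \frac{798}{239}$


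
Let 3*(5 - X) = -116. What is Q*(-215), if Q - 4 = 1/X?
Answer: -113305/131 ≈ -864.92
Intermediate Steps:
X = 131/3 (X = 5 - ⅓*(-116) = 5 + 116/3 = 131/3 ≈ 43.667)
Q = 527/131 (Q = 4 + 1/(131/3) = 4 + 3/131 = 527/131 ≈ 4.0229)
Q*(-215) = (527/131)*(-215) = -113305/131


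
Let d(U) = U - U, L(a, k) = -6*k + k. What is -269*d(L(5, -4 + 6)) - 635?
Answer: -635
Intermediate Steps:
L(a, k) = -5*k
d(U) = 0
-269*d(L(5, -4 + 6)) - 635 = -269*0 - 635 = 0 - 635 = -635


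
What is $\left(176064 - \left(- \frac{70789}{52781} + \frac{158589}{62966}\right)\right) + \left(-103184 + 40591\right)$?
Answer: $\frac{377106566590231}{3323408446} \approx 1.1347 \cdot 10^{5}$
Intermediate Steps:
$\left(176064 - \left(- \frac{70789}{52781} + \frac{158589}{62966}\right)\right) + \left(-103184 + 40591\right) = \left(176064 - \frac{3913185835}{3323408446}\right) - 62593 = \frac{585128671450709}{3323408446} - 62593 = \frac{377106566590231}{3323408446}$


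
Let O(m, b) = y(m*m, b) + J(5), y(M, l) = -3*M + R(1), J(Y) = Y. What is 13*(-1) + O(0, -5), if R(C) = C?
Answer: -7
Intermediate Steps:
y(M, l) = 1 - 3*M (y(M, l) = -3*M + 1 = 1 - 3*M)
O(m, b) = 6 - 3*m² (O(m, b) = (1 - 3*m*m) + 5 = (1 - 3*m²) + 5 = 6 - 3*m²)
13*(-1) + O(0, -5) = 13*(-1) + (6 - 3*0²) = -13 + (6 - 3*0) = -13 + (6 + 0) = -13 + 6 = -7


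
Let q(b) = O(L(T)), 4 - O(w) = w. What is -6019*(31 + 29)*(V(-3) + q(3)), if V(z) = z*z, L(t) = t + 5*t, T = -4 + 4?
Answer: -4694820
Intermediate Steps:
T = 0
L(t) = 6*t
O(w) = 4 - w
V(z) = z²
q(b) = 4 (q(b) = 4 - 6*0 = 4 - 1*0 = 4 + 0 = 4)
-6019*(31 + 29)*(V(-3) + q(3)) = -6019*(31 + 29)*((-3)² + 4) = -361140*(9 + 4) = -361140*13 = -6019*780 = -4694820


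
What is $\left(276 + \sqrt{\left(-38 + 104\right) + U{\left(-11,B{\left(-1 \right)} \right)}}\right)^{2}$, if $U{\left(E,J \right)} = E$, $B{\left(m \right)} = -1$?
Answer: $\left(276 + \sqrt{55}\right)^{2} \approx 80325.0$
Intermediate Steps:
$\left(276 + \sqrt{\left(-38 + 104\right) + U{\left(-11,B{\left(-1 \right)} \right)}}\right)^{2} = \left(276 + \sqrt{\left(-38 + 104\right) - 11}\right)^{2} = \left(276 + \sqrt{66 - 11}\right)^{2} = \left(276 + \sqrt{55}\right)^{2}$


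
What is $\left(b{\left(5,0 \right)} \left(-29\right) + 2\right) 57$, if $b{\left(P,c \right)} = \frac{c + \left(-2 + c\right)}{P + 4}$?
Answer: $\frac{1444}{3} \approx 481.33$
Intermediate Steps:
$b{\left(P,c \right)} = \frac{-2 + 2 c}{4 + P}$
$\left(b{\left(5,0 \right)} \left(-29\right) + 2\right) 57 = \left(\frac{2 \left(-1 + 0\right)}{4 + 5} \left(-29\right) + 2\right) 57 = \left(2 \cdot \frac{1}{9} \left(-1\right) \left(-29\right) + 2\right) 57 = \left(\left(- \frac{2}{9}\right) \left(-29\right) + 2\right) 57 = \left(\frac{58}{9} + 2\right) 57 = \frac{76}{9} \cdot 57 = \frac{1444}{3}$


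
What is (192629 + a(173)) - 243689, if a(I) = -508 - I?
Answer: -51741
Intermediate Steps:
(192629 + a(173)) - 243689 = (192629 + (-508 - 1*173)) - 243689 = (192629 + (-508 - 173)) - 243689 = (192629 - 681) - 243689 = 191948 - 243689 = -51741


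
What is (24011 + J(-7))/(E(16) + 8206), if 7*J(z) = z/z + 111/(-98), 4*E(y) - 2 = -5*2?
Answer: 16471533/5627944 ≈ 2.9267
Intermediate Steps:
E(y) = -2 (E(y) = ½ + (-5*2)/4 = ½ + (¼)*(-10) = ½ - 5/2 = -2)
J(z) = -13/686 (J(z) = (z/z + 111/(-98))/7 = (1 + 111*(-1/98))/7 = (1 - 111/98)/7 = (⅐)*(-13/98) = -13/686)
(24011 + J(-7))/(E(16) + 8206) = (24011 - 13/686)/(-2 + 8206) = (16471533/686)/8204 = (16471533/686)*(1/8204) = 16471533/5627944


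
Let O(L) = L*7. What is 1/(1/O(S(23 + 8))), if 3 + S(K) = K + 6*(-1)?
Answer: 154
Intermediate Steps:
S(K) = -9 + K (S(K) = -3 + (K + 6*(-1)) = -3 + (K - 6) = -3 + (-6 + K) = -9 + K)
O(L) = 7*L
1/(1/O(S(23 + 8))) = 1/(1/(7*(-9 + (23 + 8)))) = 1/(1/(7*(-9 + 31))) = 1/(1/(7*22)) = 1/(1/154) = 154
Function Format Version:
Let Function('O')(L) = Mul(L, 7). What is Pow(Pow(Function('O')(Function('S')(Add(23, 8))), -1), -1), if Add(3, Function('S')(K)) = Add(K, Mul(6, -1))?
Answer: 154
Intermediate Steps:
Function('S')(K) = Add(-9, K) (Function('S')(K) = Add(-3, Add(K, Mul(6, -1))) = Add(-3, Add(K, -6)) = Add(-3, Add(-6, K)) = Add(-9, K))
Function('O')(L) = Mul(7, L)
Pow(Pow(Function('O')(Function('S')(Add(23, 8))), -1), -1) = Pow(Pow(Mul(7, Add(-9, Add(23, 8))), -1), -1) = Pow(Pow(Mul(7, Add(-9, 31)), -1), -1) = Pow(Pow(Mul(7, 22), -1), -1) = Pow(Pow(154, -1), -1) = Pow(Rational(1, 154), -1) = 154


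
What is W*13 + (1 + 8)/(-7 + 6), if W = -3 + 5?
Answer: 17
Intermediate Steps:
W = 2
W*13 + (1 + 8)/(-7 + 6) = 2*13 + (1 + 8)/(-7 + 6) = 26 + 9/(-1) = 26 + 9*(-1) = 26 - 9 = 17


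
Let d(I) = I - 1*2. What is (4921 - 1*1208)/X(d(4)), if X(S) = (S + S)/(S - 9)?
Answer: -25991/4 ≈ -6497.8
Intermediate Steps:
d(I) = -2 + I (d(I) = I - 2 = -2 + I)
X(S) = 2*S/(-9 + S) (X(S) = (2*S)/(-9 + S) = 2*S/(-9 + S))
(4921 - 1*1208)/X(d(4)) = (4921 - 1*1208)/((2*(-2 + 4)/(-9 + (-2 + 4)))) = (4921 - 1208)/((2*2/(-9 + 2))) = 3713/((2*2/(-7))) = 3713/((2*2*(-⅐))) = 3713/(-4/7) = 3713*(-7/4) = -25991/4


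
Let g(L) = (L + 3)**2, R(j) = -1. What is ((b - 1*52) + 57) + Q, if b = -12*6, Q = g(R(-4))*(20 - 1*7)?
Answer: -15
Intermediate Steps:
g(L) = (3 + L)**2
Q = 52 (Q = (3 - 1)**2*(20 - 1*7) = 2**2*(20 - 7) = 4*13 = 52)
b = -72
((b - 1*52) + 57) + Q = ((-72 - 1*52) + 57) + 52 = ((-72 - 52) + 57) + 52 = (-124 + 57) + 52 = -67 + 52 = -15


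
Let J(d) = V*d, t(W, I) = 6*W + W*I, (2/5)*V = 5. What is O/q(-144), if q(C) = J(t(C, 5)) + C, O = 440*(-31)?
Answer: 1705/2493 ≈ 0.68392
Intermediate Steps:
V = 25/2 (V = (5/2)*5 = 25/2 ≈ 12.500)
t(W, I) = 6*W + I*W
O = -13640
J(d) = 25*d/2
q(C) = 277*C/2 (q(C) = 25*(C*(6 + 5))/2 + C = 25*(C*11)/2 + C = 25*(11*C)/2 + C = 275*C/2 + C = 277*C/2)
O/q(-144) = -13640/((277/2)*(-144)) = -13640/(-19944) = -13640*(-1/19944) = 1705/2493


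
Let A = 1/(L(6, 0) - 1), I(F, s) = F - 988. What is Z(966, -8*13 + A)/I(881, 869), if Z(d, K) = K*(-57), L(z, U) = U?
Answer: -5985/107 ≈ -55.935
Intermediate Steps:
I(F, s) = -988 + F
A = -1 (A = 1/(0 - 1) = 1/(-1) = -1)
Z(d, K) = -57*K
Z(966, -8*13 + A)/I(881, 869) = (-57*(-8*13 - 1))/(-988 + 881) = -57*(-104 - 1)/(-107) = -57*(-105)*(-1/107) = 5985*(-1/107) = -5985/107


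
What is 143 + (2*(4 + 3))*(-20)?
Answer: -137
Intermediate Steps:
143 + (2*(4 + 3))*(-20) = 143 + (2*7)*(-20) = 143 + 14*(-20) = 143 - 280 = -137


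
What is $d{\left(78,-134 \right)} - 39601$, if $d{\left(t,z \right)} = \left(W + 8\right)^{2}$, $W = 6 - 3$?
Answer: $-39480$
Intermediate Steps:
$W = 3$ ($W = 6 - 3 = 3$)
$d{\left(t,z \right)} = 121$ ($d{\left(t,z \right)} = \left(3 + 8\right)^{2} = 11^{2} = 121$)
$d{\left(78,-134 \right)} - 39601 = 121 - 39601 = -39480$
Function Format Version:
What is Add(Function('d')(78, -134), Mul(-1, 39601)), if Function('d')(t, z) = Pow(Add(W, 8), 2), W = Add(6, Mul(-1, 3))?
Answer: -39480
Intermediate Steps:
W = 3 (W = Add(6, -3) = 3)
Function('d')(t, z) = 121 (Function('d')(t, z) = Pow(Add(3, 8), 2) = Pow(11, 2) = 121)
Add(Function('d')(78, -134), Mul(-1, 39601)) = Add(121, Mul(-1, 39601)) = Add(121, -39601) = -39480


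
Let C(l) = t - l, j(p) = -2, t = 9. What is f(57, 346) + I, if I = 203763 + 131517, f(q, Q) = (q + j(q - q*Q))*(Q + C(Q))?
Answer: 335775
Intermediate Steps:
C(l) = 9 - l
f(q, Q) = -18 + 9*q (f(q, Q) = (q - 2)*(Q + (9 - Q)) = (-2 + q)*9 = -18 + 9*q)
I = 335280
f(57, 346) + I = (-18 + 9*57) + 335280 = (-18 + 513) + 335280 = 495 + 335280 = 335775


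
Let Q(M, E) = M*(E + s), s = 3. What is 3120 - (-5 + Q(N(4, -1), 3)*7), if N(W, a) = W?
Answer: 2957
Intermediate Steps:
Q(M, E) = M*(3 + E) (Q(M, E) = M*(E + 3) = M*(3 + E))
3120 - (-5 + Q(N(4, -1), 3)*7) = 3120 - (-5 + (4*(3 + 3))*7) = 3120 - (-5 + (4*6)*7) = 3120 - (-5 + 24*7) = 3120 - (-5 + 168) = 3120 - 1*163 = 3120 - 163 = 2957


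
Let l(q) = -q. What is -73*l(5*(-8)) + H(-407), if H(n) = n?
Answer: -3327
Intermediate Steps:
-73*l(5*(-8)) + H(-407) = -(-73)*5*(-8) - 407 = -(-73)*(-40) - 407 = -73*40 - 407 = -2920 - 407 = -3327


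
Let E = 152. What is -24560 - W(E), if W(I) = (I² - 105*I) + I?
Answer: -31856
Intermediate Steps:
W(I) = I² - 104*I
-24560 - W(E) = -24560 - 152*(-104 + 152) = -24560 - 152*48 = -24560 - 1*7296 = -24560 - 7296 = -31856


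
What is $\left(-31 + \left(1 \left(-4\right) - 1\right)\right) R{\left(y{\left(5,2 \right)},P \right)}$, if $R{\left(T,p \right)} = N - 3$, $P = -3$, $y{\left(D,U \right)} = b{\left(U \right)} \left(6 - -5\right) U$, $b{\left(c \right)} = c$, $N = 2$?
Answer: $36$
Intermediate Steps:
$y{\left(D,U \right)} = 11 U^{2}$ ($y{\left(D,U \right)} = U \left(6 - -5\right) U = U \left(6 + 5\right) U = U 11 U = 11 U U = 11 U^{2}$)
$R{\left(T,p \right)} = -1$ ($R{\left(T,p \right)} = 2 - 3 = -1$)
$\left(-31 + \left(1 \left(-4\right) - 1\right)\right) R{\left(y{\left(5,2 \right)},P \right)} = \left(-31 + \left(1 \left(-4\right) - 1\right)\right) \left(-1\right) = \left(-31 - 5\right) \left(-1\right) = \left(-36\right) \left(-1\right) = 36$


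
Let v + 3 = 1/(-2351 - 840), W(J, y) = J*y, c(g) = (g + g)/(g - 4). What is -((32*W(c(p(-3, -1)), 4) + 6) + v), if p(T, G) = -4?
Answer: -418020/3191 ≈ -131.00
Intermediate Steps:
c(g) = 2*g/(-4 + g) (c(g) = (2*g)/(-4 + g) = 2*g/(-4 + g))
v = -9574/3191 (v = -3 + 1/(-2351 - 840) = -3 + 1/(-3191) = -3 - 1/3191 = -9574/3191 ≈ -3.0003)
-((32*W(c(p(-3, -1)), 4) + 6) + v) = -((32*((2*(-4)/(-4 - 4))*4) + 6) - 9574/3191) = -((32*((2*(-4)/(-8))*4) + 6) - 9574/3191) = -((32*((2*(-4)*(-⅛))*4) + 6) - 9574/3191) = -((32*(1*4) + 6) - 9574/3191) = -((32*4 + 6) - 9574/3191) = -((128 + 6) - 9574/3191) = -(134 - 9574/3191) = -1*418020/3191 = -418020/3191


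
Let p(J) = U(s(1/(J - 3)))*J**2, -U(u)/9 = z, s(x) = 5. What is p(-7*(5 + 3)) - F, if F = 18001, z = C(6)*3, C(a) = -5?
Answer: 405359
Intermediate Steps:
z = -15 (z = -5*3 = -15)
U(u) = 135 (U(u) = -9*(-15) = 135)
p(J) = 135*J**2
p(-7*(5 + 3)) - F = 135*(-7*(5 + 3))**2 - 1*18001 = 135*(-7*8)**2 - 18001 = 135*(-56)**2 - 18001 = 135*3136 - 18001 = 423360 - 18001 = 405359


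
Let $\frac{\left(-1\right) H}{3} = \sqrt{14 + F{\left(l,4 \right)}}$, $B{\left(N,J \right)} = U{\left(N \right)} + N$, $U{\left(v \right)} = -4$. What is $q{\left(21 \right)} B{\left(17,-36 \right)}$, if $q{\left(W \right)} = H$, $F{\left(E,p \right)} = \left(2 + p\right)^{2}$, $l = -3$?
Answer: $- 195 \sqrt{2} \approx -275.77$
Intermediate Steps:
$B{\left(N,J \right)} = -4 + N$
$H = - 15 \sqrt{2}$ ($H = - 3 \sqrt{14 + \left(2 + 4\right)^{2}} = - 3 \sqrt{14 + 6^{2}} = - 3 \sqrt{14 + 36} = - 3 \sqrt{50} = - 3 \cdot 5 \sqrt{2} = - 15 \sqrt{2} \approx -21.213$)
$q{\left(W \right)} = - 15 \sqrt{2}$
$q{\left(21 \right)} B{\left(17,-36 \right)} = - 15 \sqrt{2} \left(-4 + 17\right) = - 15 \sqrt{2} \cdot 13 = - 195 \sqrt{2}$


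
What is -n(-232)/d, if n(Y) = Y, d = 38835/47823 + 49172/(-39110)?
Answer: -72320491160/138785951 ≈ -521.09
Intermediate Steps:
d = -138785951/311726255 (d = 38835*(1/47823) + 49172*(-1/39110) = 12945/15941 - 24586/19555 = -138785951/311726255 ≈ -0.44522)
-n(-232)/d = -(-232)/(-138785951/311726255) = -(-232)*(-311726255)/138785951 = -1*72320491160/138785951 = -72320491160/138785951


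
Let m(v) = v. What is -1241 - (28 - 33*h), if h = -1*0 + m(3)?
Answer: -1170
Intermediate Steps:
h = 3 (h = -1*0 + 3 = 0 + 3 = 3)
-1241 - (28 - 33*h) = -1241 - (28 - 33*3) = -1241 - (28 - 99) = -1241 - 1*(-71) = -1241 + 71 = -1170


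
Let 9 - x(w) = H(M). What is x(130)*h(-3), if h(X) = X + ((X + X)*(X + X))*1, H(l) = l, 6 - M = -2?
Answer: 33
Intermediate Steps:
M = 8 (M = 6 - 1*(-2) = 6 + 2 = 8)
x(w) = 1 (x(w) = 9 - 1*8 = 9 - 8 = 1)
h(X) = X + 4*X² (h(X) = X + ((2*X)*(2*X))*1 = X + (4*X²)*1 = X + 4*X²)
x(130)*h(-3) = 1*(-3*(1 + 4*(-3))) = 1*(-3*(1 - 12)) = 1*(-3*(-11)) = 1*33 = 33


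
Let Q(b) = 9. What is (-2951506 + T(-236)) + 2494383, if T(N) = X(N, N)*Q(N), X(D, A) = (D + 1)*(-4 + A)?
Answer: 50477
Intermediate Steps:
X(D, A) = (1 + D)*(-4 + A)
T(N) = -36 - 27*N + 9*N² (T(N) = (-4 + N - 4*N + N*N)*9 = (-4 + N - 4*N + N²)*9 = (-4 + N² - 3*N)*9 = -36 - 27*N + 9*N²)
(-2951506 + T(-236)) + 2494383 = (-2951506 + (-36 - 27*(-236) + 9*(-236)²)) + 2494383 = (-2951506 + (-36 + 6372 + 9*55696)) + 2494383 = (-2951506 + (-36 + 6372 + 501264)) + 2494383 = (-2951506 + 507600) + 2494383 = -2443906 + 2494383 = 50477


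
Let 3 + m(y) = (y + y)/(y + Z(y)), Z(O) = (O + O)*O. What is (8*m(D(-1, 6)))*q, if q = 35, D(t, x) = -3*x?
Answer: -856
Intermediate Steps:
Z(O) = 2*O**2 (Z(O) = (2*O)*O = 2*O**2)
m(y) = -3 + 2*y/(y + 2*y**2) (m(y) = -3 + (y + y)/(y + 2*y**2) = -3 + (2*y)/(y + 2*y**2) = -3 + 2*y/(y + 2*y**2))
(8*m(D(-1, 6)))*q = (8*((-1 - (-18)*6)/(1 + 2*(-3*6))))*35 = (8*((-1 - 6*(-18))/(1 + 2*(-18))))*35 = (8*((-1 + 108)/(1 - 36)))*35 = (8*(107/(-35)))*35 = (8*(-1/35*107))*35 = (8*(-107/35))*35 = -856/35*35 = -856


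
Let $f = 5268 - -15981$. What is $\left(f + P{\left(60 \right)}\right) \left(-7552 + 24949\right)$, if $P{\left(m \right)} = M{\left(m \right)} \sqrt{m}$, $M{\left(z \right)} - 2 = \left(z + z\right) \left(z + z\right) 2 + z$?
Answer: $369668853 + 1004224428 \sqrt{15} \approx 4.259 \cdot 10^{9}$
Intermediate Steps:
$f = 21249$ ($f = 5268 + 15981 = 21249$)
$M{\left(z \right)} = 2 + z + 8 z^{2}$ ($M{\left(z \right)} = 2 + \left(\left(z + z\right) \left(z + z\right) 2 + z\right) = 2 + \left(2 z 2 z 2 + z\right) = 2 + \left(4 z^{2} \cdot 2 + z\right) = 2 + \left(8 z^{2} + z\right) = 2 + \left(z + 8 z^{2}\right) = 2 + z + 8 z^{2}$)
$P{\left(m \right)} = \sqrt{m} \left(2 + m + 8 m^{2}\right)$ ($P{\left(m \right)} = \left(2 + m + 8 m^{2}\right) \sqrt{m} = \sqrt{m} \left(2 + m + 8 m^{2}\right)$)
$\left(f + P{\left(60 \right)}\right) \left(-7552 + 24949\right) = \left(21249 + \sqrt{60} \left(2 + 60 + 8 \cdot 60^{2}\right)\right) \left(-7552 + 24949\right) = \left(21249 + 2 \sqrt{15} \left(2 + 60 + 8 \cdot 3600\right)\right) 17397 = \left(21249 + 2 \sqrt{15} \left(2 + 60 + 28800\right)\right) 17397 = \left(21249 + 2 \sqrt{15} \cdot 28862\right) 17397 = \left(21249 + 57724 \sqrt{15}\right) 17397 = 369668853 + 1004224428 \sqrt{15}$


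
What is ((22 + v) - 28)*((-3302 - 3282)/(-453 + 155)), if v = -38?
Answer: -144848/149 ≈ -972.13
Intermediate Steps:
((22 + v) - 28)*((-3302 - 3282)/(-453 + 155)) = ((22 - 38) - 28)*((-3302 - 3282)/(-453 + 155)) = (-16 - 28)*(-6584/(-298)) = -(-289696)*(-1)/298 = -44*3292/149 = -144848/149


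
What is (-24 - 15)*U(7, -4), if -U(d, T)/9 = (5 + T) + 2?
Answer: 1053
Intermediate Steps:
U(d, T) = -63 - 9*T (U(d, T) = -9*((5 + T) + 2) = -9*(7 + T) = -63 - 9*T)
(-24 - 15)*U(7, -4) = (-24 - 15)*(-63 - 9*(-4)) = -39*(-63 + 36) = -39*(-27) = 1053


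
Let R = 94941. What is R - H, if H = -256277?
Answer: 351218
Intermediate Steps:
R - H = 94941 - 1*(-256277) = 94941 + 256277 = 351218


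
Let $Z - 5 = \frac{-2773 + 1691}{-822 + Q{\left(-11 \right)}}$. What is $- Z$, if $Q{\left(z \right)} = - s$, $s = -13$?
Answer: $- \frac{5127}{809} \approx -6.3375$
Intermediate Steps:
$Q{\left(z \right)} = 13$ ($Q{\left(z \right)} = \left(-1\right) \left(-13\right) = 13$)
$Z = \frac{5127}{809}$ ($Z = 5 + \frac{-2773 + 1691}{-822 + 13} = 5 - \frac{1082}{-809} = 5 - - \frac{1082}{809} = 5 + \frac{1082}{809} = \frac{5127}{809} \approx 6.3375$)
$- Z = \left(-1\right) \frac{5127}{809} = - \frac{5127}{809}$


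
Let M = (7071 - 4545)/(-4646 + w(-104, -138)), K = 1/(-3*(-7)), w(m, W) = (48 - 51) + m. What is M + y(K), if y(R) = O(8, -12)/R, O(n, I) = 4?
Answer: 396726/4753 ≈ 83.469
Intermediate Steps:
w(m, W) = -3 + m
K = 1/21 ≈ 0.047619
y(R) = 4/R
M = -2526/4753 (M = (7071 - 4545)/(-4646 + (-3 - 104)) = 2526/(-4646 - 107) = 2526/(-4753) = 2526*(-1/4753) = -2526/4753 ≈ -0.53145)
M + y(K) = -2526/4753 + 4/(1/21) = -2526/4753 + 4*21 = -2526/4753 + 84 = 396726/4753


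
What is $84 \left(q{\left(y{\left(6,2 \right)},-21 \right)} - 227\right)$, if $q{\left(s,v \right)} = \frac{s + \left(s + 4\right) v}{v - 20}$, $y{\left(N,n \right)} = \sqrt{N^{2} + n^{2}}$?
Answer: $- \frac{774732}{41} + \frac{3360 \sqrt{10}}{41} \approx -18637.0$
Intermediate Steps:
$q{\left(s,v \right)} = \frac{s + v \left(4 + s\right)}{-20 + v}$ ($q{\left(s,v \right)} = \frac{s + \left(4 + s\right) v}{-20 + v} = \frac{s + v \left(4 + s\right)}{-20 + v}$)
$84 \left(q{\left(y{\left(6,2 \right)},-21 \right)} - 227\right) = 84 \left(\frac{\sqrt{6^{2} + 2^{2}} + 4 \left(-21\right) + \sqrt{6^{2} + 2^{2}} \left(-21\right)}{-20 - 21} - 227\right) = 84 \left(\frac{\sqrt{36 + 4} - 84 + \sqrt{36 + 4} \left(-21\right)}{-41} - 227\right) = 84 \left(- \frac{\sqrt{40} - 84 + \sqrt{40} \left(-21\right)}{41} - 227\right) = 84 \left(- \frac{2 \sqrt{10} - 84 + 2 \sqrt{10} \left(-21\right)}{41} - 227\right) = 84 \left(- \frac{2 \sqrt{10} - 84 - 42 \sqrt{10}}{41} - 227\right) = 84 \left(- \frac{-84 - 40 \sqrt{10}}{41} - 227\right) = 84 \left(\left(\frac{84}{41} + \frac{40 \sqrt{10}}{41}\right) - 227\right) = 84 \left(- \frac{9223}{41} + \frac{40 \sqrt{10}}{41}\right) = - \frac{774732}{41} + \frac{3360 \sqrt{10}}{41}$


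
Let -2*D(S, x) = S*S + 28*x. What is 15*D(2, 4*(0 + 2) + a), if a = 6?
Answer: -2970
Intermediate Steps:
D(S, x) = -14*x - S²/2 (D(S, x) = -(S*S + 28*x)/2 = -(S² + 28*x)/2 = -14*x - S²/2)
15*D(2, 4*(0 + 2) + a) = 15*(-14*(4*(0 + 2) + 6) - ½*2²) = 15*(-14*(4*2 + 6) - ½*4) = 15*(-14*(8 + 6) - 2) = 15*(-14*14 - 2) = 15*(-196 - 2) = 15*(-198) = -2970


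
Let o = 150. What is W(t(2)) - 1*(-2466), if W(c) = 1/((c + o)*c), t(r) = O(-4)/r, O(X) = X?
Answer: 729935/296 ≈ 2466.0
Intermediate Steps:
t(r) = -4/r
W(c) = 1/(c*(150 + c)) (W(c) = 1/((c + 150)*c) = 1/((150 + c)*c) = 1/(c*(150 + c)))
W(t(2)) - 1*(-2466) = 1/(((-4/2))*(150 - 4/2)) - 1*(-2466) = 1/(((-4*½))*(150 - 4*½)) + 2466 = 1/((-2)*(150 - 2)) + 2466 = -½/148 + 2466 = -½*1/148 + 2466 = -1/296 + 2466 = 729935/296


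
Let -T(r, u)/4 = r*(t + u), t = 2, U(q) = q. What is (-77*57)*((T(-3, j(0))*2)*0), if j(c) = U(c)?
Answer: 0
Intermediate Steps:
j(c) = c
T(r, u) = -4*r*(2 + u)
(-77*57)*((T(-3, j(0))*2)*0) = (-77*57)*((-4*(-3)*(2 + 0)*2)*0) = -4389*-4*(-3)*2*2*0 = -4389*24*2*0 = -210672*0 = -4389*0 = 0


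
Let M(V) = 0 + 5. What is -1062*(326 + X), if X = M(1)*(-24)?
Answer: -218772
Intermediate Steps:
M(V) = 5
X = -120 (X = 5*(-24) = -120)
-1062*(326 + X) = -1062*(326 - 120) = -1062*206 = -218772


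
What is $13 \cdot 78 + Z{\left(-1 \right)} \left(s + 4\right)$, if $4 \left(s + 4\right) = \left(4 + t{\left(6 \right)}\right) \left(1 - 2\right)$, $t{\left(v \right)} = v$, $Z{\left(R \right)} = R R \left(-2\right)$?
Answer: $1019$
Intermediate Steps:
$Z{\left(R \right)} = - 2 R^{2}$ ($Z{\left(R \right)} = R^{2} \left(-2\right) = - 2 R^{2}$)
$s = - \frac{13}{2}$ ($s = -4 + \frac{\left(4 + 6\right) \left(1 - 2\right)}{4} = -4 + \frac{10 \left(-1\right)}{4} = -4 + \frac{1}{4} \left(-10\right) = -4 - \frac{5}{2} = - \frac{13}{2} \approx -6.5$)
$13 \cdot 78 + Z{\left(-1 \right)} \left(s + 4\right) = 13 \cdot 78 + - 2 \left(-1\right)^{2} \left(- \frac{13}{2} + 4\right) = 1014 + \left(-2\right) 1 \left(- \frac{5}{2}\right) = 1014 - -5 = 1014 + 5 = 1019$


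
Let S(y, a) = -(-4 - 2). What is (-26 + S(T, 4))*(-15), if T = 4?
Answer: 300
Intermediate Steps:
S(y, a) = 6 (S(y, a) = -1*(-6) = 6)
(-26 + S(T, 4))*(-15) = (-26 + 6)*(-15) = -20*(-15) = 300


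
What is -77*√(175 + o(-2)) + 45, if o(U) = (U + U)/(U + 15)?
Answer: 45 - 77*√29523/13 ≈ -972.72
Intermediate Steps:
o(U) = 2*U/(15 + U) (o(U) = (2*U)/(15 + U) = 2*U/(15 + U))
-77*√(175 + o(-2)) + 45 = -77*√(175 + 2*(-2)/(15 - 2)) + 45 = -77*√(175 + 2*(-2)/13) + 45 = -77*√(175 + 2*(-2)*(1/13)) + 45 = -77*√(175 - 4/13) + 45 = -77*√29523/13 + 45 = 45 - 77*√29523/13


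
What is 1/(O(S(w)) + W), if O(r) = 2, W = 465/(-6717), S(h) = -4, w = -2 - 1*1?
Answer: 2239/4323 ≈ 0.51793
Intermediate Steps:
w = -3 (w = -2 - 1 = -3)
W = -155/2239 (W = 465*(-1/6717) = -155/2239 ≈ -0.069227)
1/(O(S(w)) + W) = 1/(2 - 155/2239) = 1/(4323/2239) = 2239/4323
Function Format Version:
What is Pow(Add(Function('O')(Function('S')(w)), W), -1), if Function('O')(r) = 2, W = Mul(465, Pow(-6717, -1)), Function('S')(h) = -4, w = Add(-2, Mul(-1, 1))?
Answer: Rational(2239, 4323) ≈ 0.51793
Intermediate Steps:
w = -3 (w = Add(-2, -1) = -3)
W = Rational(-155, 2239) (W = Mul(465, Rational(-1, 6717)) = Rational(-155, 2239) ≈ -0.069227)
Pow(Add(Function('O')(Function('S')(w)), W), -1) = Pow(Add(2, Rational(-155, 2239)), -1) = Pow(Rational(4323, 2239), -1) = Rational(2239, 4323)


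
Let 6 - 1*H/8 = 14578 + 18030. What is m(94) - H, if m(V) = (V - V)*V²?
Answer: 260816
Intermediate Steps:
H = -260816 (H = 48 - 8*(14578 + 18030) = 48 - 8*32608 = 48 - 260864 = -260816)
m(V) = 0 (m(V) = 0*V² = 0)
m(94) - H = 0 - 1*(-260816) = 0 + 260816 = 260816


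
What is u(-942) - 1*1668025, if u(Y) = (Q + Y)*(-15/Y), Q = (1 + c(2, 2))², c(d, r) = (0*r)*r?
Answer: -523764555/314 ≈ -1.6680e+6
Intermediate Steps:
c(d, r) = 0 (c(d, r) = 0*r = 0)
Q = 1 (Q = (1 + 0)² = 1² = 1)
u(Y) = -15*(1 + Y)/Y (u(Y) = (1 + Y)*(-15/Y) = -15*(1 + Y)/Y)
u(-942) - 1*1668025 = (-15 - 15/(-942)) - 1*1668025 = (-15 - 15*(-1/942)) - 1668025 = (-15 + 5/314) - 1668025 = -4705/314 - 1668025 = -523764555/314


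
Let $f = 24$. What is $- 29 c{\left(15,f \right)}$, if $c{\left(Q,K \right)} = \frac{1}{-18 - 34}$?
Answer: $\frac{29}{52} \approx 0.55769$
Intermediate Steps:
$c{\left(Q,K \right)} = - \frac{1}{52}$ ($c{\left(Q,K \right)} = \frac{1}{-52} = - \frac{1}{52}$)
$- 29 c{\left(15,f \right)} = \left(-29\right) \left(- \frac{1}{52}\right) = \frac{29}{52}$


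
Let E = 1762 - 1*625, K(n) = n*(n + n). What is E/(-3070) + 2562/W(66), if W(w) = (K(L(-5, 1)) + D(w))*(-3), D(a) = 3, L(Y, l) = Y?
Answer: -2682041/162710 ≈ -16.484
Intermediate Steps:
K(n) = 2*n**2 (K(n) = n*(2*n) = 2*n**2)
W(w) = -159 (W(w) = (2*(-5)**2 + 3)*(-3) = (2*25 + 3)*(-3) = (50 + 3)*(-3) = 53*(-3) = -159)
E = 1137 (E = 1762 - 625 = 1137)
E/(-3070) + 2562/W(66) = 1137/(-3070) + 2562/(-159) = 1137*(-1/3070) + 2562*(-1/159) = -1137/3070 - 854/53 = -2682041/162710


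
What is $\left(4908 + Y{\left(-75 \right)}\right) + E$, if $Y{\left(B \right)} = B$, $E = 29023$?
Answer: $33856$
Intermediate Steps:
$\left(4908 + Y{\left(-75 \right)}\right) + E = \left(4908 - 75\right) + 29023 = 4833 + 29023 = 33856$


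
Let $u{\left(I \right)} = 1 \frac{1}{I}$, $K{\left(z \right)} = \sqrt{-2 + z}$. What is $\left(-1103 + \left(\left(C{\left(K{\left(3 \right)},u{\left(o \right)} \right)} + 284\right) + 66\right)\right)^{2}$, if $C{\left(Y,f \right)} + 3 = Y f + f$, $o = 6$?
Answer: $\frac{5139289}{9} \approx 5.7103 \cdot 10^{5}$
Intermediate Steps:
$u{\left(I \right)} = \frac{1}{I}$
$C{\left(Y,f \right)} = -3 + f + Y f$ ($C{\left(Y,f \right)} = -3 + \left(Y f + f\right) = -3 + \left(f + Y f\right) = -3 + f + Y f$)
$\left(-1103 + \left(\left(C{\left(K{\left(3 \right)},u{\left(o \right)} \right)} + 284\right) + 66\right)\right)^{2} = \left(-1103 + \left(\left(\left(-3 + \frac{1}{6} + \frac{\sqrt{-2 + 3}}{6}\right) + 284\right) + 66\right)\right)^{2} = \left(-1103 + \left(\left(\left(-3 + \frac{1}{6} + \sqrt{1} \cdot \frac{1}{6}\right) + 284\right) + 66\right)\right)^{2} = \left(-1103 + \left(\left(\left(-3 + \frac{1}{6} + 1 \cdot \frac{1}{6}\right) + 284\right) + 66\right)\right)^{2} = \left(-1103 + \left(\left(\left(-3 + \frac{1}{6} + \frac{1}{6}\right) + 284\right) + 66\right)\right)^{2} = \left(-1103 + \left(\left(- \frac{8}{3} + 284\right) + 66\right)\right)^{2} = \left(-1103 + \left(\frac{844}{3} + 66\right)\right)^{2} = \left(-1103 + \frac{1042}{3}\right)^{2} = \left(- \frac{2267}{3}\right)^{2} = \frac{5139289}{9}$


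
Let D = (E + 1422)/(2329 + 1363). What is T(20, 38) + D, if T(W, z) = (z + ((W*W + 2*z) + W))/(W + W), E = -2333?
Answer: 120943/9230 ≈ 13.103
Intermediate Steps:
D = -911/3692 (D = (-2333 + 1422)/(2329 + 1363) = -911/3692 ≈ -0.24675)
T(W, z) = (W + W**2 + 3*z)/(2*W) (T(W, z) = (z + ((W**2 + 2*z) + W))/((2*W)) = (z + (W + W**2 + 2*z))*(1/(2*W)) = (W + W**2 + 3*z)*(1/(2*W)) = (W + W**2 + 3*z)/(2*W))
T(20, 38) + D = (1/2)*(3*38 + 20*(1 + 20))/20 - 911/3692 = (1/2)*(1/20)*(114 + 20*21) - 911/3692 = (1/2)*(1/20)*(114 + 420) - 911/3692 = (1/2)*(1/20)*534 - 911/3692 = 267/20 - 911/3692 = 120943/9230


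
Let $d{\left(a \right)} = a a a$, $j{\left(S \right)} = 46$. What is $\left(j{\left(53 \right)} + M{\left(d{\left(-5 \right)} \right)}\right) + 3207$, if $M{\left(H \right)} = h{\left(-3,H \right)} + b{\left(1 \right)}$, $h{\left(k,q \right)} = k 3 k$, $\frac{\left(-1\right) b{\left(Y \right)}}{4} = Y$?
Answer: $3276$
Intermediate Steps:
$b{\left(Y \right)} = - 4 Y$
$h{\left(k,q \right)} = 3 k^{2}$ ($h{\left(k,q \right)} = 3 k k = 3 k^{2}$)
$d{\left(a \right)} = a^{3}$ ($d{\left(a \right)} = a^{2} a = a^{3}$)
$M{\left(H \right)} = 23$ ($M{\left(H \right)} = 3 \left(-3\right)^{2} - 4 = 3 \cdot 9 - 4 = 27 - 4 = 23$)
$\left(j{\left(53 \right)} + M{\left(d{\left(-5 \right)} \right)}\right) + 3207 = \left(46 + 23\right) + 3207 = 69 + 3207 = 3276$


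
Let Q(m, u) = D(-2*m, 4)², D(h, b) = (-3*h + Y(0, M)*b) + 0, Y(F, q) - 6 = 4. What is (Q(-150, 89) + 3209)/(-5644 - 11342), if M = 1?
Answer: -247603/5662 ≈ -43.731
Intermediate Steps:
Y(F, q) = 10 (Y(F, q) = 6 + 4 = 10)
D(h, b) = -3*h + 10*b (D(h, b) = (-3*h + 10*b) + 0 = -3*h + 10*b)
Q(m, u) = (40 + 6*m)² (Q(m, u) = (-(-6)*m + 10*4)² = (6*m + 40)² = (40 + 6*m)²)
(Q(-150, 89) + 3209)/(-5644 - 11342) = (4*(20 + 3*(-150))² + 3209)/(-5644 - 11342) = (4*(20 - 450)² + 3209)/(-16986) = (4*(-430)² + 3209)*(-1/16986) = (4*184900 + 3209)*(-1/16986) = (739600 + 3209)*(-1/16986) = 742809*(-1/16986) = -247603/5662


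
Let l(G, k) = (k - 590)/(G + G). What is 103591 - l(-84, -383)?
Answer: 2486045/24 ≈ 1.0359e+5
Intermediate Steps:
l(G, k) = (-590 + k)/(2*G) (l(G, k) = (-590 + k)/((2*G)) = (-590 + k)*(1/(2*G)) = (-590 + k)/(2*G))
103591 - l(-84, -383) = 103591 - (-590 - 383)/(2*(-84)) = 103591 - (-1)*(-973)/(2*84) = 103591 - 1*139/24 = 103591 - 139/24 = 2486045/24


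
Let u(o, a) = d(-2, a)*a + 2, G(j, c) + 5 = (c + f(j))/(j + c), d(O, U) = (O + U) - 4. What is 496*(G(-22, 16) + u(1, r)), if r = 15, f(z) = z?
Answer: 65968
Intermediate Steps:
d(O, U) = -4 + O + U
G(j, c) = -4 (G(j, c) = -5 + (c + j)/(j + c) = -5 + (c + j)/(c + j) = -5 + 1 = -4)
u(o, a) = 2 + a*(-6 + a) (u(o, a) = (-4 - 2 + a)*a + 2 = (-6 + a)*a + 2 = a*(-6 + a) + 2 = 2 + a*(-6 + a))
496*(G(-22, 16) + u(1, r)) = 496*(-4 + (2 + 15*(-6 + 15))) = 496*(-4 + (2 + 15*9)) = 496*(-4 + (2 + 135)) = 496*(-4 + 137) = 496*133 = 65968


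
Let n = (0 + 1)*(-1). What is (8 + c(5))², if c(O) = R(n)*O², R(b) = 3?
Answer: 6889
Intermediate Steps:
n = -1 (n = 1*(-1) = -1)
c(O) = 3*O²
(8 + c(5))² = (8 + 3*5²)² = (8 + 3*25)² = (8 + 75)² = 83² = 6889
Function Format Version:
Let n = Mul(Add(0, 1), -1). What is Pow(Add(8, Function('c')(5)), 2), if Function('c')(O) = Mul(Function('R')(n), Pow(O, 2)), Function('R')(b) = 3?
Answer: 6889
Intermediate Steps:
n = -1 (n = Mul(1, -1) = -1)
Function('c')(O) = Mul(3, Pow(O, 2))
Pow(Add(8, Function('c')(5)), 2) = Pow(Add(8, Mul(3, Pow(5, 2))), 2) = Pow(Add(8, Mul(3, 25)), 2) = Pow(Add(8, 75), 2) = Pow(83, 2) = 6889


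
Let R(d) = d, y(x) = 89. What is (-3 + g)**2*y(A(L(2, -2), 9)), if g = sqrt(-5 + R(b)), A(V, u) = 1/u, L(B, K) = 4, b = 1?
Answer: 445 - 1068*I ≈ 445.0 - 1068.0*I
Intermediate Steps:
g = 2*I (g = sqrt(-5 + 1) = sqrt(-4) = 2*I ≈ 2.0*I)
(-3 + g)**2*y(A(L(2, -2), 9)) = (-3 + 2*I)**2*89 = 89*(-3 + 2*I)**2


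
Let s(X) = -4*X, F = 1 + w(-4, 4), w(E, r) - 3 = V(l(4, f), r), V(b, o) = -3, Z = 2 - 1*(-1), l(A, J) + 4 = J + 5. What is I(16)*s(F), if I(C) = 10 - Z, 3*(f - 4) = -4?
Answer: -28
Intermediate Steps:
f = 8/3 (f = 4 + (1/3)*(-4) = 4 - 4/3 = 8/3 ≈ 2.6667)
l(A, J) = 1 + J (l(A, J) = -4 + (J + 5) = -4 + (5 + J) = 1 + J)
Z = 3 (Z = 2 + 1 = 3)
w(E, r) = 0 (w(E, r) = 3 - 3 = 0)
I(C) = 7 (I(C) = 10 - 1*3 = 10 - 3 = 7)
F = 1 (F = 1 + 0 = 1)
I(16)*s(F) = 7*(-4*1) = 7*(-4) = -28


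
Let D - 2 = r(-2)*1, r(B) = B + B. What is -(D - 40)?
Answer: 42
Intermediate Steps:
r(B) = 2*B
D = -2 (D = 2 + (2*(-2))*1 = 2 - 4*1 = 2 - 4 = -2)
-(D - 40) = -(-2 - 40) = -1*(-42) = 42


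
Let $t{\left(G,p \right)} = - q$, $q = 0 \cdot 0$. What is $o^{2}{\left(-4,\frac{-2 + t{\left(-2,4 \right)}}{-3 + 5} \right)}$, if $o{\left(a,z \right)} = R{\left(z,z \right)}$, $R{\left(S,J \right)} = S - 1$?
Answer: $4$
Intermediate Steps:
$R{\left(S,J \right)} = -1 + S$
$q = 0$
$t{\left(G,p \right)} = 0$ ($t{\left(G,p \right)} = \left(-1\right) 0 = 0$)
$o{\left(a,z \right)} = -1 + z$
$o^{2}{\left(-4,\frac{-2 + t{\left(-2,4 \right)}}{-3 + 5} \right)} = \left(-1 + \frac{-2 + 0}{-3 + 5}\right)^{2} = \left(-1 - \frac{2}{2}\right)^{2} = \left(-1 - 1\right)^{2} = \left(-2\right)^{2} = 4$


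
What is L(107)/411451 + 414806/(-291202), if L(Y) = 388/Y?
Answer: -9130913884383/6410121444457 ≈ -1.4245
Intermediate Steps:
L(107)/411451 + 414806/(-291202) = (388/107)/411451 + 414806/(-291202) = (388*(1/107))*(1/411451) + 414806*(-1/291202) = (388/107)*(1/411451) - 207403/145601 = 388/44025257 - 207403/145601 = -9130913884383/6410121444457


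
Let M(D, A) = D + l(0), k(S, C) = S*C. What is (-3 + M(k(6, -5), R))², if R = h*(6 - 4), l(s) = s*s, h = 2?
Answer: 1089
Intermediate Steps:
l(s) = s²
k(S, C) = C*S
R = 4 (R = 2*(6 - 4) = 2*2 = 4)
M(D, A) = D (M(D, A) = D + 0² = D + 0 = D)
(-3 + M(k(6, -5), R))² = (-3 - 5*6)² = (-3 - 30)² = (-33)² = 1089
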